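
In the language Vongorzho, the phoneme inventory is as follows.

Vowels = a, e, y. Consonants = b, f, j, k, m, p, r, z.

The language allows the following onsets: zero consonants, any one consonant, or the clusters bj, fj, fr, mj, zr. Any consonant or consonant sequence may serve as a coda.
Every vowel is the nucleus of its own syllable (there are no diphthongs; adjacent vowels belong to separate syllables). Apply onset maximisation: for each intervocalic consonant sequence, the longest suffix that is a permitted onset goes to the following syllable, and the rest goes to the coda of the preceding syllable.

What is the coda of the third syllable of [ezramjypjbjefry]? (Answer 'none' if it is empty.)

Vowels present: e, a, y, e, y; each is a nucleus, giving 5 syllables.
Between /e/ (V1) and /a/ (V2): /zr/ — entire cluster is a permitted onset → onset /zr/, coda ∅.
Between /a/ (V2) and /y/ (V3): /mj/ is a licit onset in full, so it all attaches to the next syllable.
Between /y/ (V3) and /e/ (V4): /pjbj/; trying suffixes from longest down, /bj/ is the first permitted one, so coda /pj/ | onset /bj/.
Between /e/ (V4) and /y/ (V5): /fr/ — entire cluster is a permitted onset → onset /fr/, coda ∅.
Result: e.zra.mjypj.bje.fry.
Syllable 3 is /mjypj/: onset /mj/, nucleus /y/, coda /pj/.

pj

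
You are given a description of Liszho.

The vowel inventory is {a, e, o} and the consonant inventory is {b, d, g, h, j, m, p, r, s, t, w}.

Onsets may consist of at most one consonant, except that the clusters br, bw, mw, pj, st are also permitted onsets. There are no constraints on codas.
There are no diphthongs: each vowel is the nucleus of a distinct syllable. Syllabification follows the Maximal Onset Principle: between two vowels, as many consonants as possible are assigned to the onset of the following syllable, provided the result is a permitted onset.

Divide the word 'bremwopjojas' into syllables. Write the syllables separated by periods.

Nuclei (vowels): e, o, o, a → 4 syllables.
σ1/σ2 boundary: /mw/ — entire cluster is a permitted onset → onset /mw/, coda ∅.
σ2/σ3 boundary: /pj/ — entire cluster is a permitted onset → onset /pj/, coda ∅.
σ3/σ4 boundary: /j/ → onset of the next syllable (single consonants are always licit onsets).

bre.mwo.pjo.jas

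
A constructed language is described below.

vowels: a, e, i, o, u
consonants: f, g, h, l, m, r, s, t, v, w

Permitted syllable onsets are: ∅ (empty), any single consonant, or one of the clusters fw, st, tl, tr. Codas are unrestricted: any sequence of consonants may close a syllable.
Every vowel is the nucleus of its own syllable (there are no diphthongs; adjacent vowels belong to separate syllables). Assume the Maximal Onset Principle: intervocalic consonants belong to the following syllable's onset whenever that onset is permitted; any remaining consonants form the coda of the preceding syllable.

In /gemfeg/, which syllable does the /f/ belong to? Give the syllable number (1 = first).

2

The vowels are e, e — 2 nuclei, so 2 syllables.
Between /e/ (V1) and /e/ (V2): cluster /mf/ — the longest permitted-onset suffix is /f/; onset = /f/, preceding coda = /m/.
Result: gem.feg.
The /f/ is in the onset of syllable 2 (/feg/).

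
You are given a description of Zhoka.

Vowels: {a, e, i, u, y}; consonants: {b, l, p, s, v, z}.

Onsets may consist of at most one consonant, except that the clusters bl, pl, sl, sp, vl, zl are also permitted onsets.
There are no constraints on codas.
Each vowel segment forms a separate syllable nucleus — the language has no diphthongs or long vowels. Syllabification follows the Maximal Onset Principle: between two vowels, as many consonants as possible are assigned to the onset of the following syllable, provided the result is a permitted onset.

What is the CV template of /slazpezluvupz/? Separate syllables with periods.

Vowels present: a, e, u, u; each is a nucleus, giving 4 syllables.
/a…e/ gap (V1→V2): /zp/ — longest licit onset from the right is /p/, leaving /z/ as coda.
/e…u/ gap (V2→V3): /zl/ — entire cluster is a permitted onset → onset /zl/, coda ∅.
/u…u/ gap (V3→V4): just /v/ — single C goes to the following onset.
Result: slaz.pe.zlu.vupz.
Mapping each syllable to C/V: /slaz/ → CCVC, /pe/ → CV, /zlu/ → CCV, /vupz/ → CVCC.

CCVC.CV.CCV.CVCC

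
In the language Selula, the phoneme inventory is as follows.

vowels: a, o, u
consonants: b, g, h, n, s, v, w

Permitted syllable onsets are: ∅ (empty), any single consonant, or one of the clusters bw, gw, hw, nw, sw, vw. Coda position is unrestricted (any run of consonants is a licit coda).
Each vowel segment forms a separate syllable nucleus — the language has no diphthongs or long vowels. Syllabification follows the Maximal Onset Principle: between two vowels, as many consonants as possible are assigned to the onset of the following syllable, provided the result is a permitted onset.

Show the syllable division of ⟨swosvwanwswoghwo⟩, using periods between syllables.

swos.vwanw.swog.hwo

Vowels present: o, a, o, o; each is a nucleus, giving 4 syllables.
V1 /o/ – V2 /a/: /svw/ — longest licit onset from the right is /vw/, leaving /s/ as coda.
V2 /a/ – V3 /o/: cluster /nwsw/ — the longest permitted-onset suffix is /sw/; onset = /sw/, preceding coda = /nw/.
V3 /o/ – V4 /o/: /ghw/ splits as /g/ + /hw/ (/hw/ is the longest suffix that is a licit onset).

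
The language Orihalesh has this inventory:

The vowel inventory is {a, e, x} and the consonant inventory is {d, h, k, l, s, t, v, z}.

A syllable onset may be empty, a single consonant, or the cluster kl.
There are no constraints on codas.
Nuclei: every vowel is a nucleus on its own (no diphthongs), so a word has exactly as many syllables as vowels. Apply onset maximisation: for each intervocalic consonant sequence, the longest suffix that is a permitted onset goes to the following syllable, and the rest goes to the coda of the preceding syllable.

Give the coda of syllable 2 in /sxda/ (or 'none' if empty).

none

Nuclei (vowels): x, a → 2 syllables.
/x…a/ gap (V1→V2): /d/ → onset of the next syllable (single consonants are always licit onsets).
So the parse is sx.da.
Syllable 2 is /da/: onset /d/, nucleus /a/, coda ∅.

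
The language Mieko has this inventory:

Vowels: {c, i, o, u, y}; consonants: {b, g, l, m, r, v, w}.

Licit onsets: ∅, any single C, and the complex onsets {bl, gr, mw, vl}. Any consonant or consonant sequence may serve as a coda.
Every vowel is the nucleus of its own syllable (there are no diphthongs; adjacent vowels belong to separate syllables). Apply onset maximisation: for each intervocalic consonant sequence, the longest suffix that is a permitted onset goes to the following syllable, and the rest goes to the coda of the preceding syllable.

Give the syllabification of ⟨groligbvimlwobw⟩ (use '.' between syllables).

gro.ligb.viml.wobw

Nuclei (vowels): o, i, i, o → 4 syllables.
V1 /o/ – V2 /i/: just /l/ — single C goes to the following onset.
V2 /i/ – V3 /i/: /gbv/; trying suffixes from longest down, /v/ is the first permitted one, so coda /gb/ | onset /v/.
V3 /i/ – V4 /o/: /mlw/ splits as /ml/ + /w/ (/w/ is the longest suffix that is a licit onset).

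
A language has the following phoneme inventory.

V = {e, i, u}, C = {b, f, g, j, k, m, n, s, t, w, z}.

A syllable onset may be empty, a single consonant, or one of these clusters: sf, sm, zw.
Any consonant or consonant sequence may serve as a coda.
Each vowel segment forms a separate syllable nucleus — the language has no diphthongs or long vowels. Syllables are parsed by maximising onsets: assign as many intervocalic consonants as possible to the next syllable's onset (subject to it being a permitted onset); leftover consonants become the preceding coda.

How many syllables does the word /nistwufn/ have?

2

Vowels present: i, u; each is a nucleus, giving 2 syllables.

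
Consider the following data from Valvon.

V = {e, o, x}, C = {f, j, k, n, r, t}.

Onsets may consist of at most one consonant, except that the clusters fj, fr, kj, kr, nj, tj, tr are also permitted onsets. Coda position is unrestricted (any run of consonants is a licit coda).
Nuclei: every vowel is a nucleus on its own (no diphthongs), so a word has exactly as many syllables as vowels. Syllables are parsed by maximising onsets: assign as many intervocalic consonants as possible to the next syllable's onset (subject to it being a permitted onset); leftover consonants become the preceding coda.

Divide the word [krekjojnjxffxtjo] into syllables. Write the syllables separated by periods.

The vowels are e, o, x, x, o — 5 nuclei, so 5 syllables.
/e…o/ gap (V1→V2): /kj/ — entire cluster is a permitted onset → onset /kj/, coda ∅.
/o…x/ gap (V2→V3): /jnj/ splits as /j/ + /nj/ (/nj/ is the longest suffix that is a licit onset).
/x…x/ gap (V3→V4): cluster /ff/ — the longest permitted-onset suffix is /f/; onset = /f/, preceding coda = /f/.
/x…o/ gap (V4→V5): /tj/ is a licit onset in full, so it all attaches to the next syllable.

kre.kjoj.njxf.fx.tjo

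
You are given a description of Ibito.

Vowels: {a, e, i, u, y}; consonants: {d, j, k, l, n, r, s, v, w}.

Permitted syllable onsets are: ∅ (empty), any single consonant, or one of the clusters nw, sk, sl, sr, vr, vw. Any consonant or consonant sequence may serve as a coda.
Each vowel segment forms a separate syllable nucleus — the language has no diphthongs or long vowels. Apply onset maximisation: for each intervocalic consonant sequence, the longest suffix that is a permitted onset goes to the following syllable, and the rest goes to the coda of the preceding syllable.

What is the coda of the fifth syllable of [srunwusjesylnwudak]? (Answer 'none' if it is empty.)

none

The vowels are u, u, e, y, u, a — 6 nuclei, so 6 syllables.
σ1/σ2 boundary: cluster /nw/ — /nw/ is itself a permitted onset, so the whole cluster goes right; preceding coda = ∅.
σ2/σ3 boundary: /sj/ — longest licit onset from the right is /j/, leaving /s/ as coda.
σ3/σ4 boundary: /s/ → onset of the next syllable (single consonants are always licit onsets).
σ4/σ5 boundary: cluster /lnw/ — the longest permitted-onset suffix is /nw/; onset = /nw/, preceding coda = /l/.
σ5/σ6 boundary: /d/ is a single consonant, so it becomes the next onset.
Result: sru.nwus.je.syl.nwu.dak.
Syllable 5 is /nwu/: onset /nw/, nucleus /u/, coda ∅.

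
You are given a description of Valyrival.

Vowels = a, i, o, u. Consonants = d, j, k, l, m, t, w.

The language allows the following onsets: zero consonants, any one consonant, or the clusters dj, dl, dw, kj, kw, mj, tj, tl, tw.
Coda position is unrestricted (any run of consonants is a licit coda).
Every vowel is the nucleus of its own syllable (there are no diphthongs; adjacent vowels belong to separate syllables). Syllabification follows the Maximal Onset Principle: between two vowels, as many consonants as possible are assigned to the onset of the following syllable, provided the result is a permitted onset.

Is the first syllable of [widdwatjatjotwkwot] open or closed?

Vowels present: i, a, a, o, o; each is a nucleus, giving 5 syllables.
/i…a/ gap (V1→V2): cluster /ddw/ — the longest permitted-onset suffix is /dw/; onset = /dw/, preceding coda = /d/.
/a…a/ gap (V2→V3): /tj/ — entire cluster is a permitted onset → onset /tj/, coda ∅.
/a…o/ gap (V3→V4): cluster /tj/ — /tj/ is itself a permitted onset, so the whole cluster goes right; preceding coda = ∅.
/o…o/ gap (V4→V5): /twkw/; trying suffixes from longest down, /kw/ is the first permitted one, so coda /tw/ | onset /kw/.
So the parse is wid.dwa.tja.tjotw.kwot.
Syllable 1 is /wid/ with coda /d/, so it is closed.

closed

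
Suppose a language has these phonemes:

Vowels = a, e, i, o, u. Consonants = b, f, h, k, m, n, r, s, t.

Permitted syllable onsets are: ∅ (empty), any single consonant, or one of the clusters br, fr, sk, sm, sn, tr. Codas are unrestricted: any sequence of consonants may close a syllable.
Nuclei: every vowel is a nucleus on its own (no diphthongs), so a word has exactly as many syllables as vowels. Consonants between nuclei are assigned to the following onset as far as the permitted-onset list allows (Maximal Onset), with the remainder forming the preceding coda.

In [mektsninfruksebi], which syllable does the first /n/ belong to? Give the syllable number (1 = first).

Vowels present: e, i, u, e, i; each is a nucleus, giving 5 syllables.
V1 /e/ – V2 /i/: /ktsn/ splits as /kt/ + /sn/ (/sn/ is the longest suffix that is a licit onset).
V2 /i/ – V3 /u/: /nfr/ splits as /n/ + /fr/ (/fr/ is the longest suffix that is a licit onset).
V3 /u/ – V4 /e/: cluster /ks/ — the longest permitted-onset suffix is /s/; onset = /s/, preceding coda = /k/.
V4 /e/ – V5 /i/: /b/ is a single consonant, so it becomes the next onset.
Result: mekt.snin.fruk.se.bi.
The first /n/ is in the onset of syllable 2 (/snin/).

2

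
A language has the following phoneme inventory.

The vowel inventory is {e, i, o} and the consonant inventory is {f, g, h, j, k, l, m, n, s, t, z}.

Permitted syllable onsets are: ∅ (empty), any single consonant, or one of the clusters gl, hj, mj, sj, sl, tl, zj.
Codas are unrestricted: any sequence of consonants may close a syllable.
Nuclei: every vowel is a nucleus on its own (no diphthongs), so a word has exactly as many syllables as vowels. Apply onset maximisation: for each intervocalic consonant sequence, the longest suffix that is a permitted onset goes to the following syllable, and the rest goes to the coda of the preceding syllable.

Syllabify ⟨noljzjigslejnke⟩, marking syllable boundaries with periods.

nolj.zjig.slejn.ke

The vowels are o, i, e, e — 4 nuclei, so 4 syllables.
/o…i/ gap (V1→V2): cluster /ljzj/ — the longest permitted-onset suffix is /zj/; onset = /zj/, preceding coda = /lj/.
/i…e/ gap (V2→V3): cluster /gsl/ — the longest permitted-onset suffix is /sl/; onset = /sl/, preceding coda = /g/.
/e…e/ gap (V3→V4): /jnk/ splits as /jn/ + /k/ (/k/ is the longest suffix that is a licit onset).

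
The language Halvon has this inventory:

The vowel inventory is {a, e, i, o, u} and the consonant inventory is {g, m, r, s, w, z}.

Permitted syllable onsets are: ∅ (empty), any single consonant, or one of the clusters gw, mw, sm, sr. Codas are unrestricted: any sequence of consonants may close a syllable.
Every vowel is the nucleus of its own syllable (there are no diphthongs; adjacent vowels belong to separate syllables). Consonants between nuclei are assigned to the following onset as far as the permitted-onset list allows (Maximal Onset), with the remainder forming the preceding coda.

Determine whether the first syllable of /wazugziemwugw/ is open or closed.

Vowels present: a, u, i, e, u; each is a nucleus, giving 5 syllables.
/a…u/ gap (V1→V2): just /z/ — single C goes to the following onset.
/u…i/ gap (V2→V3): /gz/ splits as /g/ + /z/ (/z/ is the longest suffix that is a licit onset).
/i…e/ gap (V3→V4): hiatus — the boundary sits between the two vowels.
/e…u/ gap (V4→V5): cluster /mw/ — /mw/ is itself a permitted onset, so the whole cluster goes right; preceding coda = ∅.
Result: wa.zug.zi.e.mwugw.
Syllable 1 is /wa/; it ends in its nucleus with no coda, so it is open.

open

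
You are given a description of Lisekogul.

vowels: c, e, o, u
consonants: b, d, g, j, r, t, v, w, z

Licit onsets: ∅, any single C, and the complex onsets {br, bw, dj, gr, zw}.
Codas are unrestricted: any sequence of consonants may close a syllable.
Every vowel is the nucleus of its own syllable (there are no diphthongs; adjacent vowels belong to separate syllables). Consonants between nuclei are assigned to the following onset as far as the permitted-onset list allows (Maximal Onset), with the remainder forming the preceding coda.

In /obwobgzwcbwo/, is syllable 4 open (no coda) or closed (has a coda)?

open

The vowels are o, o, c, o — 4 nuclei, so 4 syllables.
Between /o/ (V1) and /o/ (V2): /bw/ is a licit onset in full, so it all attaches to the next syllable.
Between /o/ (V2) and /c/ (V3): cluster /bgzw/ — the longest permitted-onset suffix is /zw/; onset = /zw/, preceding coda = /bg/.
Between /c/ (V3) and /o/ (V4): /bw/ — entire cluster is a permitted onset → onset /bw/, coda ∅.
Putting it together: o.bwobg.zwc.bwo.
Syllable 4 is /bwo/; it ends in its nucleus with no coda, so it is open.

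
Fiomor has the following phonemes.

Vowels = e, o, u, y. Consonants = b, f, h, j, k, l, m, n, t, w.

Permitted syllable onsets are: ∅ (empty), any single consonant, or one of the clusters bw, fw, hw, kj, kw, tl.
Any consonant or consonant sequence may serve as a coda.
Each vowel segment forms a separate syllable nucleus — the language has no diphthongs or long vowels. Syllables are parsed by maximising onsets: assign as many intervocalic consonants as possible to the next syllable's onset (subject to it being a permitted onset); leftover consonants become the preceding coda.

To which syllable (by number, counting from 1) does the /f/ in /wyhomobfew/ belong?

4

The vowels are y, o, o, e — 4 nuclei, so 4 syllables.
σ1/σ2 boundary: just /h/ — single C goes to the following onset.
σ2/σ3 boundary: /m/ is a single consonant, so it becomes the next onset.
σ3/σ4 boundary: /bf/ — longest licit onset from the right is /f/, leaving /b/ as coda.
Syllabification: wy.ho.mob.few.
The /f/ is in the onset of syllable 4 (/few/).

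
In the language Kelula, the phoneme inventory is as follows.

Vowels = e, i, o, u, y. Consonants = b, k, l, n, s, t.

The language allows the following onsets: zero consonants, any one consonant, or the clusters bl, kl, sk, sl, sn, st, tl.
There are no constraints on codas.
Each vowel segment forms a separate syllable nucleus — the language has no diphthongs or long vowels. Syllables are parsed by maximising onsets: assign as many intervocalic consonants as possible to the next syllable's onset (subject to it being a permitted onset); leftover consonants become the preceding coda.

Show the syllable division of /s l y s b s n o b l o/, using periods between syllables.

The vowels are y, o, o — 3 nuclei, so 3 syllables.
V1 /y/ – V2 /o/: /sbsn/ — longest licit onset from the right is /sn/, leaving /sb/ as coda.
V2 /o/ – V3 /o/: /bl/ is a licit onset in full, so it all attaches to the next syllable.

slysb.sno.blo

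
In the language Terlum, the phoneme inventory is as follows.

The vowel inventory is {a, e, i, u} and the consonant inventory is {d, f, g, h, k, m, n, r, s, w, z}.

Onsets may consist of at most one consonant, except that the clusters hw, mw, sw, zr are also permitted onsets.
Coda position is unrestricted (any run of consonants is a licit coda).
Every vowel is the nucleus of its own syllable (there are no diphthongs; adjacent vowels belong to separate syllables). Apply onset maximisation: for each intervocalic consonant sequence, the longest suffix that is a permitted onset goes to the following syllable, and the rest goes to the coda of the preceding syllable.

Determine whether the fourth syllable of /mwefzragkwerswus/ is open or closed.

Nuclei (vowels): e, a, e, u → 4 syllables.
V1 /e/ – V2 /a/: /fzr/ splits as /f/ + /zr/ (/zr/ is the longest suffix that is a licit onset).
V2 /a/ – V3 /e/: /gkw/ splits as /gk/ + /w/ (/w/ is the longest suffix that is a licit onset).
V3 /e/ – V4 /u/: /rsw/ splits as /r/ + /sw/ (/sw/ is the longest suffix that is a licit onset).
Result: mwef.zragk.wer.swus.
Syllable 4 is /swus/ with coda /s/, so it is closed.

closed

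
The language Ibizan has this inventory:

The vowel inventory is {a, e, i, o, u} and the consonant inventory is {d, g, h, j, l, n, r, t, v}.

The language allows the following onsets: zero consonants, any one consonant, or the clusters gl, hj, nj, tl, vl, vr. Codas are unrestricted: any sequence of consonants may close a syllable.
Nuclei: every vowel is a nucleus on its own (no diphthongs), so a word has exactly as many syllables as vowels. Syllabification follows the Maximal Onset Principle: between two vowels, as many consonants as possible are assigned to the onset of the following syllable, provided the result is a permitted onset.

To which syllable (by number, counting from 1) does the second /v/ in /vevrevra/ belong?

2

Vowels present: e, e, a; each is a nucleus, giving 3 syllables.
Between /e/ (V1) and /e/ (V2): /vr/ — entire cluster is a permitted onset → onset /vr/, coda ∅.
Between /e/ (V2) and /a/ (V3): cluster /vr/ — /vr/ is itself a permitted onset, so the whole cluster goes right; preceding coda = ∅.
Result: ve.vre.vra.
The second /v/ is in the onset of syllable 2 (/vre/).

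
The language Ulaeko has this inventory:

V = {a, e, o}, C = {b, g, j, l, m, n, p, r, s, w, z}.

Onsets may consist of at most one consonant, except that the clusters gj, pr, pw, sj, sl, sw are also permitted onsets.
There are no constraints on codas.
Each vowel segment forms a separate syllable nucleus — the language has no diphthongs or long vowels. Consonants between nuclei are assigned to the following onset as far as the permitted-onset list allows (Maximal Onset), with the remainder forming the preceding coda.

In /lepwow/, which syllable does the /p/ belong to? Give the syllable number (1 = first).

2

The vowels are e, o — 2 nuclei, so 2 syllables.
V1 /e/ – V2 /o/: cluster /pw/ — /pw/ is itself a permitted onset, so the whole cluster goes right; preceding coda = ∅.
Syllabification: le.pwow.
The /p/ is in the onset of syllable 2 (/pwow/).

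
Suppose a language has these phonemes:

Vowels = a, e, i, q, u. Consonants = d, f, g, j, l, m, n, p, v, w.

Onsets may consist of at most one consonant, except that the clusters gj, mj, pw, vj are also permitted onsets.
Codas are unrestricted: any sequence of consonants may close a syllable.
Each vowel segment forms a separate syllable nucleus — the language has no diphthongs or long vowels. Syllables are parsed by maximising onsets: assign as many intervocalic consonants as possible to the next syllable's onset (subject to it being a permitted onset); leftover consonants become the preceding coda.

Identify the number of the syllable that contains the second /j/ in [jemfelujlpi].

The vowels are e, e, u, i — 4 nuclei, so 4 syllables.
/e…e/ gap (V1→V2): cluster /mf/ — the longest permitted-onset suffix is /f/; onset = /f/, preceding coda = /m/.
/e…u/ gap (V2→V3): /l/ → onset of the next syllable (single consonants are always licit onsets).
/u…i/ gap (V3→V4): cluster /jlp/ — the longest permitted-onset suffix is /p/; onset = /p/, preceding coda = /jl/.
Syllabification: jem.fe.lujl.pi.
The second /j/ is in the coda of syllable 3 (/lujl/).

3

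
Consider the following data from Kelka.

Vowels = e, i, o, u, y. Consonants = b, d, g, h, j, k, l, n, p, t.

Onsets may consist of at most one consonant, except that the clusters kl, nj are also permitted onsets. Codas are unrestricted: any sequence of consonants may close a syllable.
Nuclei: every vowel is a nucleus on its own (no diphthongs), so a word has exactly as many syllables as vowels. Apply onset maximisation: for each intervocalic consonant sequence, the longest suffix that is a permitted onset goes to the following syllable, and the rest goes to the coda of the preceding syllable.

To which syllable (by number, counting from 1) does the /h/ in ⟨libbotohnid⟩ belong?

3

Nuclei (vowels): i, o, o, i → 4 syllables.
Between /i/ (V1) and /o/ (V2): /bb/ — longest licit onset from the right is /b/, leaving /b/ as coda.
Between /o/ (V2) and /o/ (V3): /t/ → onset of the next syllable (single consonants are always licit onsets).
Between /o/ (V3) and /i/ (V4): cluster /hn/ — the longest permitted-onset suffix is /n/; onset = /n/, preceding coda = /h/.
Putting it together: lib.bo.toh.nid.
The /h/ is in the coda of syllable 3 (/toh/).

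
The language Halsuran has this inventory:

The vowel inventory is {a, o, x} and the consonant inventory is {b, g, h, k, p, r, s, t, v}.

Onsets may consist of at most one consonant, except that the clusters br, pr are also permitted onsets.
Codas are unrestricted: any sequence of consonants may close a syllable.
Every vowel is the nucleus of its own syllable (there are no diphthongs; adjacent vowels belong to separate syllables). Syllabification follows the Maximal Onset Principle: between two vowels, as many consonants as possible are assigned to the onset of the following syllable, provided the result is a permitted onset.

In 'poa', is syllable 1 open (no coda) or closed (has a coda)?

The vowels are o, a — 2 nuclei, so 2 syllables.
V1 /o/ – V2 /a/: hiatus — the boundary sits between the two vowels.
Result: po.a.
Syllable 1 is /po/; it ends in its nucleus with no coda, so it is open.

open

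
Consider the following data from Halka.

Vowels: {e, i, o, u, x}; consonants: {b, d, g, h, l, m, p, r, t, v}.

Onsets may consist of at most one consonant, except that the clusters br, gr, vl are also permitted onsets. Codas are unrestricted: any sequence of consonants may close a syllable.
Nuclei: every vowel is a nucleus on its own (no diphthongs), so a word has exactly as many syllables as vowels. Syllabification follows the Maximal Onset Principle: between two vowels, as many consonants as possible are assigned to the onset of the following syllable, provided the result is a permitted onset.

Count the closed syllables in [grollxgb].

Nuclei (vowels): o, x → 2 syllables.
V1 /o/ – V2 /x/: /ll/; trying suffixes from longest down, /l/ is the first permitted one, so coda /l/ | onset /l/.
So the parse is grol.lxgb.
Classifying each syllable: /grol/ (closed), /lxgb/ (closed).
Closed syllables: 2.

2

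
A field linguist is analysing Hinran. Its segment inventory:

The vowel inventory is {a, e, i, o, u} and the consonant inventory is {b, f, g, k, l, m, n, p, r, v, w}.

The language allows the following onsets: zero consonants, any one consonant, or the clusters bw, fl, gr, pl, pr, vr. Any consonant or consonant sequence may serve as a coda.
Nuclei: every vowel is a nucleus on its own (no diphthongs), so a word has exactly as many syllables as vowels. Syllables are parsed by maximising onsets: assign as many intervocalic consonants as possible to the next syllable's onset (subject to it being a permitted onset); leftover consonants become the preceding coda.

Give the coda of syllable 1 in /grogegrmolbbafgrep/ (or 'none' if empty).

Nuclei (vowels): o, e, o, a, e → 5 syllables.
σ1/σ2 boundary: /g/ → onset of the next syllable (single consonants are always licit onsets).
σ2/σ3 boundary: /grm/ splits as /gr/ + /m/ (/m/ is the longest suffix that is a licit onset).
σ3/σ4 boundary: /lbb/ splits as /lb/ + /b/ (/b/ is the longest suffix that is a licit onset).
σ4/σ5 boundary: /fgr/ — longest licit onset from the right is /gr/, leaving /f/ as coda.
So the parse is gro.gegr.molb.baf.grep.
Syllable 1 is /gro/: onset /gr/, nucleus /o/, coda ∅.

none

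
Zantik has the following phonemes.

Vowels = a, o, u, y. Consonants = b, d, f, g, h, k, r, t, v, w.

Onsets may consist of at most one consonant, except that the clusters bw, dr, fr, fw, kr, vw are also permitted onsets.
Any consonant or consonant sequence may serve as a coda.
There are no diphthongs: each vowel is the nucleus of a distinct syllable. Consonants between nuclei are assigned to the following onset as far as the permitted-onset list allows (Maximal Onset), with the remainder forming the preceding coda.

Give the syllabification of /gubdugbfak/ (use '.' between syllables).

Vowels present: u, u, a; each is a nucleus, giving 3 syllables.
σ1/σ2 boundary: /bd/ splits as /b/ + /d/ (/d/ is the longest suffix that is a licit onset).
σ2/σ3 boundary: /gbf/; trying suffixes from longest down, /f/ is the first permitted one, so coda /gb/ | onset /f/.

gub.dugb.fak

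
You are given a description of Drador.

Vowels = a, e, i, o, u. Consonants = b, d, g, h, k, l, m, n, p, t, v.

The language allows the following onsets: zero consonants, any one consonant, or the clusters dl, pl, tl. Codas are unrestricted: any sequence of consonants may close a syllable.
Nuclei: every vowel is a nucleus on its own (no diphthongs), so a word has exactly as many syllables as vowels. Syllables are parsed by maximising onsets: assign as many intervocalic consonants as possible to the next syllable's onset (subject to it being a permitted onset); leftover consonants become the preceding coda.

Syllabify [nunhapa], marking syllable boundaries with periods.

Vowels present: u, a, a; each is a nucleus, giving 3 syllables.
V1 /u/ – V2 /a/: cluster /nh/ — the longest permitted-onset suffix is /h/; onset = /h/, preceding coda = /n/.
V2 /a/ – V3 /a/: just /p/ — single C goes to the following onset.

nun.ha.pa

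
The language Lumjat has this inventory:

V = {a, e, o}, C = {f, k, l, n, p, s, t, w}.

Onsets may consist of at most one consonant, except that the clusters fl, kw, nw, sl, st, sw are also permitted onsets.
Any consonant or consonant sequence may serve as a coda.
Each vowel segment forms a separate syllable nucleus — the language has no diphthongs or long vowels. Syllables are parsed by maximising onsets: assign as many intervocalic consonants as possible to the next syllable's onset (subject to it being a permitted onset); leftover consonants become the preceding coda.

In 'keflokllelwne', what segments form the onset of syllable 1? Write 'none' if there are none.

Vowels present: e, o, e, e; each is a nucleus, giving 4 syllables.
Between /e/ (V1) and /o/ (V2): /fl/ — entire cluster is a permitted onset → onset /fl/, coda ∅.
Between /o/ (V2) and /e/ (V3): /kll/ — longest licit onset from the right is /l/, leaving /kl/ as coda.
Between /e/ (V3) and /e/ (V4): /lwn/ — longest licit onset from the right is /n/, leaving /lw/ as coda.
So the parse is ke.flokl.lelw.ne.
Syllable 1 is /ke/: onset /k/, nucleus /e/, coda ∅.

k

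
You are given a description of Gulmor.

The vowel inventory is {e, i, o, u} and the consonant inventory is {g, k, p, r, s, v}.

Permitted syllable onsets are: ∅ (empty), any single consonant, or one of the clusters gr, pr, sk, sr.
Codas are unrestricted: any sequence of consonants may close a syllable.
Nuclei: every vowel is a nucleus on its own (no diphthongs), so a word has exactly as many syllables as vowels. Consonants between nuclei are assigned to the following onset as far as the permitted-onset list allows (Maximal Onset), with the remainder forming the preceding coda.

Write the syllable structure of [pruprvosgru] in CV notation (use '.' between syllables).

CCVCC.CVC.CCV

Vowels present: u, o, u; each is a nucleus, giving 3 syllables.
Between /u/ (V1) and /o/ (V2): /prv/; trying suffixes from longest down, /v/ is the first permitted one, so coda /pr/ | onset /v/.
Between /o/ (V2) and /u/ (V3): cluster /sgr/ — the longest permitted-onset suffix is /gr/; onset = /gr/, preceding coda = /s/.
Putting it together: prupr.vos.gru.
Mapping each syllable to C/V: /prupr/ → CCVCC, /vos/ → CVC, /gru/ → CCV.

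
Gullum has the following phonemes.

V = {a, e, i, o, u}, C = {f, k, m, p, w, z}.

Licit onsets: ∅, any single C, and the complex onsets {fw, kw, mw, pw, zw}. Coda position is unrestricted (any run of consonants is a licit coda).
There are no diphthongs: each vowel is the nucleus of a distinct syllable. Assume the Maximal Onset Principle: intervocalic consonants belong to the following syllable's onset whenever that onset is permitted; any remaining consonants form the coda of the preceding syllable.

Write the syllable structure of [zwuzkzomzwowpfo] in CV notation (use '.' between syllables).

CCVCC.CVC.CCVCC.CV

Vowels present: u, o, o, o; each is a nucleus, giving 4 syllables.
Between /u/ (V1) and /o/ (V2): /zkz/ — longest licit onset from the right is /z/, leaving /zk/ as coda.
Between /o/ (V2) and /o/ (V3): /mzw/ splits as /m/ + /zw/ (/zw/ is the longest suffix that is a licit onset).
Between /o/ (V3) and /o/ (V4): /wpf/ splits as /wp/ + /f/ (/f/ is the longest suffix that is a licit onset).
Putting it together: zwuzk.zom.zwowp.fo.
Mapping each syllable to C/V: /zwuzk/ → CCVCC, /zom/ → CVC, /zwowp/ → CCVCC, /fo/ → CV.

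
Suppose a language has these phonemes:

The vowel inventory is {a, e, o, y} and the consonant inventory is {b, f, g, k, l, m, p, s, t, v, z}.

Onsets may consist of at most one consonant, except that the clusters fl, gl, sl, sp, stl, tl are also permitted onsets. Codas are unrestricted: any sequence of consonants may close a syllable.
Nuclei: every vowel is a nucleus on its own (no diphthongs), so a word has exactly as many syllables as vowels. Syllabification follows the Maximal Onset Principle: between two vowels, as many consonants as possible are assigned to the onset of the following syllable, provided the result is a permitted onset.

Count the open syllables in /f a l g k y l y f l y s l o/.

Nuclei (vowels): a, y, y, y, o → 5 syllables.
V1 /a/ – V2 /y/: /lgk/; trying suffixes from longest down, /k/ is the first permitted one, so coda /lg/ | onset /k/.
V2 /y/ – V3 /y/: /l/ is a single consonant, so it becomes the next onset.
V3 /y/ – V4 /y/: /fl/ — entire cluster is a permitted onset → onset /fl/, coda ∅.
V4 /y/ – V5 /o/: cluster /sl/ — /sl/ is itself a permitted onset, so the whole cluster goes right; preceding coda = ∅.
Result: falg.ky.ly.fly.slo.
Classifying each syllable: /falg/ (closed), /ky/ (open), /ly/ (open), /fly/ (open), /slo/ (open).
Open syllables: 4.

4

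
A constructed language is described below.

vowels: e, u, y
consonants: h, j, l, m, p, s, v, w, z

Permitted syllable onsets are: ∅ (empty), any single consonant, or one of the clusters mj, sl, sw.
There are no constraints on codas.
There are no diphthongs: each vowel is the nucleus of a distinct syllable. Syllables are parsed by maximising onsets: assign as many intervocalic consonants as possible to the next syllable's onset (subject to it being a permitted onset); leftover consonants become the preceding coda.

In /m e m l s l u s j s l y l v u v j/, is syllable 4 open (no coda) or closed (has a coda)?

The vowels are e, u, y, u — 4 nuclei, so 4 syllables.
Between /e/ (V1) and /u/ (V2): cluster /mlsl/ — the longest permitted-onset suffix is /sl/; onset = /sl/, preceding coda = /ml/.
Between /u/ (V2) and /y/ (V3): cluster /sjsl/ — the longest permitted-onset suffix is /sl/; onset = /sl/, preceding coda = /sj/.
Between /y/ (V3) and /u/ (V4): /lv/ splits as /l/ + /v/ (/v/ is the longest suffix that is a licit onset).
Putting it together: meml.slusj.slyl.vuvj.
Syllable 4 is /vuvj/ with coda /vj/, so it is closed.

closed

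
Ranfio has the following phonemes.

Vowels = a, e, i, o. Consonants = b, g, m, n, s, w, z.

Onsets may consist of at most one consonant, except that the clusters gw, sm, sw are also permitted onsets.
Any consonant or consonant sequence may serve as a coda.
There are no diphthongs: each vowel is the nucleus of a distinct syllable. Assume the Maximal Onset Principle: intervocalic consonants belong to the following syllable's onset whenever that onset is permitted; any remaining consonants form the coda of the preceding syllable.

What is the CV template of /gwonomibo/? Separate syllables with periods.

Nuclei (vowels): o, o, i, o → 4 syllables.
V1 /o/ – V2 /o/: /n/ is a single consonant, so it becomes the next onset.
V2 /o/ – V3 /i/: just /m/ — single C goes to the following onset.
V3 /i/ – V4 /o/: just /b/ — single C goes to the following onset.
Result: gwo.no.mi.bo.
Mapping each syllable to C/V: /gwo/ → CCV, /no/ → CV, /mi/ → CV, /bo/ → CV.

CCV.CV.CV.CV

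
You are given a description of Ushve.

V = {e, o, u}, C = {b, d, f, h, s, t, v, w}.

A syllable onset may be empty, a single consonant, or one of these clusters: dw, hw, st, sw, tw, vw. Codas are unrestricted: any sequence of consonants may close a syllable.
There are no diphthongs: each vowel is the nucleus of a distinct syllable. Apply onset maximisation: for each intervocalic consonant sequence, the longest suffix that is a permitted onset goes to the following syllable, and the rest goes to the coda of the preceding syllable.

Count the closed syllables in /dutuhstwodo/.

Nuclei (vowels): u, u, o, o → 4 syllables.
/u…u/ gap (V1→V2): /t/ → onset of the next syllable (single consonants are always licit onsets).
/u…o/ gap (V2→V3): /hstw/; trying suffixes from longest down, /tw/ is the first permitted one, so coda /hs/ | onset /tw/.
/o…o/ gap (V3→V4): just /d/ — single C goes to the following onset.
So the parse is du.tuhs.two.do.
Classifying each syllable: /du/ (open), /tuhs/ (closed), /two/ (open), /do/ (open).
Closed syllables: 1.

1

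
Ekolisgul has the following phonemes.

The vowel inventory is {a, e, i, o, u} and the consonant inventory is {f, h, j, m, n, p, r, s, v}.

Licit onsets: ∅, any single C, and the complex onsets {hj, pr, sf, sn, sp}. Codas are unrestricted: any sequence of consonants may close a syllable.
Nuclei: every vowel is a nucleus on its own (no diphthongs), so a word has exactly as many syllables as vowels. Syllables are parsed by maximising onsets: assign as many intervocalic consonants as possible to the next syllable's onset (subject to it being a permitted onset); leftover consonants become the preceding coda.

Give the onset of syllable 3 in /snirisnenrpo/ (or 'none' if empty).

Nuclei (vowels): i, i, e, o → 4 syllables.
V1 /i/ – V2 /i/: just /r/ — single C goes to the following onset.
V2 /i/ – V3 /e/: /sn/ is a licit onset in full, so it all attaches to the next syllable.
V3 /e/ – V4 /o/: cluster /nrp/ — the longest permitted-onset suffix is /p/; onset = /p/, preceding coda = /nr/.
Putting it together: sni.ri.snenr.po.
Syllable 3 is /snenr/: onset /sn/, nucleus /e/, coda /nr/.

sn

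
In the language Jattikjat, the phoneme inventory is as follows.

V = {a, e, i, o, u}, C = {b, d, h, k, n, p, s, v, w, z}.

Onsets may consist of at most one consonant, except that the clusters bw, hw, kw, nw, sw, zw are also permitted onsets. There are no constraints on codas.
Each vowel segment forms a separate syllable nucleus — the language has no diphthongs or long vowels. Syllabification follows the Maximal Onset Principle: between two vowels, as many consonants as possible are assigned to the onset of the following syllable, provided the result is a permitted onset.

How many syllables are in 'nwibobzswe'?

3

The vowels are i, o, e — 3 nuclei, so 3 syllables.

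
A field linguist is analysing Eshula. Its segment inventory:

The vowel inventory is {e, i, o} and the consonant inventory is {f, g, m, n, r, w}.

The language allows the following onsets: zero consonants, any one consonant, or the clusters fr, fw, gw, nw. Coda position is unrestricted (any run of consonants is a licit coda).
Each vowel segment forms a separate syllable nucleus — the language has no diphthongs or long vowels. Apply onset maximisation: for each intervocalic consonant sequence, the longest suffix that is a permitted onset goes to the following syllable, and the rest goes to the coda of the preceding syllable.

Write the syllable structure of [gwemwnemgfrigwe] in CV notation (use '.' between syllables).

CCVCC.CVCC.CCV.CCV

Nuclei (vowels): e, e, i, e → 4 syllables.
/e…e/ gap (V1→V2): /mwn/; trying suffixes from longest down, /n/ is the first permitted one, so coda /mw/ | onset /n/.
/e…i/ gap (V2→V3): cluster /mgfr/ — the longest permitted-onset suffix is /fr/; onset = /fr/, preceding coda = /mg/.
/i…e/ gap (V3→V4): cluster /gw/ — /gw/ is itself a permitted onset, so the whole cluster goes right; preceding coda = ∅.
Syllabification: gwemw.nemg.fri.gwe.
Mapping each syllable to C/V: /gwemw/ → CCVCC, /nemg/ → CVCC, /fri/ → CCV, /gwe/ → CCV.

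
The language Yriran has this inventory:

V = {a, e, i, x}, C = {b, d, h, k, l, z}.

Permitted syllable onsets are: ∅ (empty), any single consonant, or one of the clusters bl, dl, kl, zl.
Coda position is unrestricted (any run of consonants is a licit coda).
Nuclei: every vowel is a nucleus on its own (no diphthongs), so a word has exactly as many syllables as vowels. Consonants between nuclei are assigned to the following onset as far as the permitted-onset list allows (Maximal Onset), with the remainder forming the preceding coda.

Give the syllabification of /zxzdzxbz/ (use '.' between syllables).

Vowels present: x, x; each is a nucleus, giving 2 syllables.
σ1/σ2 boundary: cluster /zdz/ — the longest permitted-onset suffix is /z/; onset = /z/, preceding coda = /zd/.

zxzd.zxbz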